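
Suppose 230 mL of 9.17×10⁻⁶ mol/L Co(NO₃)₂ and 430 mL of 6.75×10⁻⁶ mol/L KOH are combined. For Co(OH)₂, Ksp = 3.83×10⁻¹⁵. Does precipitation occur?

No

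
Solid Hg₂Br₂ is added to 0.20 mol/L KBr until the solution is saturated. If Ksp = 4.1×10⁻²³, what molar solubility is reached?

1.0×10⁻²¹ M

Hg₂Br₂(s) ⇌ Hg₂²⁺(aq) + 2 Br⁻(aq)
The solution already contains Br⁻ at 0.20 mol/L. Let s be the molar solubility of Hg₂Br₂.
[Br⁻] ≈ 0.20 mol/L (common ion dominates); [Hg₂²⁺] = s.
Ksp = [Hg₂²⁺][Br⁻]^2 = s(0.20)^2
s = 4.1×10⁻²³ / (0.20)^2 = 1.0×10⁻²¹
s = 1.0×10⁻²¹ mol/L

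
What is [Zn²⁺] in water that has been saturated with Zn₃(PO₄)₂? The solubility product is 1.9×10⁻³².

5.3×10⁻⁷ M

Zn₃(PO₄)₂(s) ⇌ 3 Zn²⁺(aq) + 2 PO₄³⁻(aq)
Let s be the molar solubility. Then [Zn²⁺] = 3s and [PO₄³⁻] = 2s.
Ksp = [Zn²⁺]^3[PO₄³⁻]^2 = (3s)^3 · (2s)^2 = 108s^5 = 1.9×10⁻³²
s = 1.8×10⁻⁷ mol L⁻¹
[Zn²⁺] = 3s = 5.3×10⁻⁷ mol L⁻¹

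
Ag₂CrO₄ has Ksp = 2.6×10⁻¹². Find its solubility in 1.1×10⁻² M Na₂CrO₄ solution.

Ag₂CrO₄(s) ⇌ 2 Ag⁺(aq) + CrO₄²⁻(aq)
CrO₄²⁻ is already present at 1.1×10⁻² M. If s mol/L of Ag₂CrO₄ dissolves, [Ag⁺] = 2s while [CrO₄²⁻] ≈ 1.1×10⁻² M.
Ksp = [Ag⁺]^2[CrO₄²⁻] = (2s)^2(1.1×10⁻²)
(2s)^2 = 2.6×10⁻¹² / (1.1×10⁻²) = 2.4×10⁻¹⁰
s = 7.7×10⁻⁶ M

7.7×10⁻⁶ M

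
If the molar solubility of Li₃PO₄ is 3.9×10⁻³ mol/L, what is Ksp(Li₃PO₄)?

Ksp = 6.2×10⁻⁹

Li₃PO₄(s) ⇌ 3 Li⁺(aq) + PO₄³⁻(aq)
For each mole of Li₃PO₄ that dissolves per liter, [Li⁺] = 3s and [PO₄³⁻] = s; let s denote this solubility.
Ksp = [Li⁺]^3[PO₄³⁻] = (3s)^3 · s = 27s^4
Ksp = 27 × (3.9×10⁻³)^4 = 6.2×10⁻⁹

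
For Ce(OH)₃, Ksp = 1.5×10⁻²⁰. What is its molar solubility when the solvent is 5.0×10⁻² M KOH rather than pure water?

1.2×10⁻¹⁶ M

Ce(OH)₃(s) ⇌ Ce³⁺(aq) + 3 OH⁻(aq)
The solution already contains OH⁻ at 5.0×10⁻² M. Let s be the molar solubility of Ce(OH)₃.
[OH⁻] ≈ 5.0×10⁻² M (common ion dominates); [Ce³⁺] = s.
Ksp = [Ce³⁺][OH⁻]^3 = s(5.0×10⁻²)^3
s = 1.5×10⁻²⁰ / (5.0×10⁻²)^3 = 1.2×10⁻¹⁶
s = 1.2×10⁻¹⁶ M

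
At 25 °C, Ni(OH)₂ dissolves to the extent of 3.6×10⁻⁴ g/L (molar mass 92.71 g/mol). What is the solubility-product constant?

Ksp = 2.3×10⁻¹⁶

Molar solubility s = (3.6×10⁻⁴ g/L) / (92.71 g/mol) = 3.883×10⁻⁶ mol/L
Ni(OH)₂(s) ⇌ Ni²⁺(aq) + 2 OH⁻(aq)
Call the molar solubility s, so that [Ni²⁺] = s and [OH⁻] = 2s.
Ksp = [Ni²⁺][OH⁻]^2 = s · (2s)^2 = 4s^3
Ksp = 4 × (3.883×10⁻⁶)^3 = 2.3×10⁻¹⁶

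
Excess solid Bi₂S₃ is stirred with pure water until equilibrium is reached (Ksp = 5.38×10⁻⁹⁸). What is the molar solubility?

Bi₂S₃(s) ⇌ 2 Bi³⁺(aq) + 3 S²⁻(aq)
If s mol/L of Bi₂S₃ dissolves, [Bi³⁺] = 2s and [S²⁻] = 3s.
Ksp = [Bi³⁺]^2[S²⁻]^3 = (2s)^2 · (3s)^3 = 108s^5
108s^5 = 5.38×10⁻⁹⁸  ⇒  s^5 = 4.98×10⁻¹⁰⁰
s = (4.98×10⁻¹⁰⁰)^(1/5) = 1.38×10⁻²⁰ M

1.38×10⁻²⁰ M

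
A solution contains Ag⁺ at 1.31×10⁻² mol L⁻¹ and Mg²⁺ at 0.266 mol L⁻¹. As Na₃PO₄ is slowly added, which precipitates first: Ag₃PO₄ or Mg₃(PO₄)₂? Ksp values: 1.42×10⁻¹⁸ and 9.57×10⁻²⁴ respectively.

Ag₃PO₄

Each salt precipitates once Q = Ksp for that salt.
For Ag₃PO₄: [PO₄³⁻] = (Ksp/[Ag⁺]^3) = 6.32×10⁻¹³ mol L⁻¹
For Mg₃(PO₄)₂: [PO₄³⁻] = (Ksp/[Mg²⁺]^3)^(1/2) = 2.25×10⁻¹¹ mol L⁻¹
Ag₃PO₄ requires the lower [PO₄³⁻], so it precipitates first.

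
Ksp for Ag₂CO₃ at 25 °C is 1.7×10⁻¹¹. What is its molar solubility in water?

1.6×10⁻⁴ M

Ag₂CO₃(s) ⇌ 2 Ag⁺(aq) + CO₃²⁻(aq)
Let s be the molar solubility. Then [Ag⁺] = 2s and [CO₃²⁻] = s.
Ksp = [Ag⁺]^2[CO₃²⁻] = (2s)^2 · s = 4s^3
4s^3 = 1.7×10⁻¹¹  ⇒  s^3 = 4.3×10⁻¹²
s = 1.6×10⁻⁴ M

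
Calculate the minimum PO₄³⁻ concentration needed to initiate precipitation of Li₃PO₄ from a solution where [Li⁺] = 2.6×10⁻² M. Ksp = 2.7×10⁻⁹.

A salt starts to precipitate once the ion product Q reaches its Ksp.
Li₃PO₄(s) ⇌ 3 Li⁺(aq) + PO₄³⁻(aq)
Ksp = [Li⁺]^3[PO₄³⁻] = [PO₄³⁻](2.6×10⁻²)^3
[PO₄³⁻] = 2.7×10⁻⁹ / (2.6×10⁻²)^3 = 1.5×10⁻⁴
[PO₄³⁻] = 1.5×10⁻⁴ M

1.5×10⁻⁴ M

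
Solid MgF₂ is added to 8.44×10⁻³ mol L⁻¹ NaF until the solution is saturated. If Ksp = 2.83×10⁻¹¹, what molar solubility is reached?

3.97×10⁻⁷ M

MgF₂(s) ⇌ Mg²⁺(aq) + 2 F⁻(aq)
Let s be the solubility of MgF₂ here. The common ion gives [F⁻] ≈ 8.44×10⁻³ mol L⁻¹, and [Mg²⁺] = s.
Ksp = [Mg²⁺][F⁻]^2 = s(8.44×10⁻³)^2
s = 2.83×10⁻¹¹ / (8.44×10⁻³)^2 = 3.97×10⁻⁷
s = 3.97×10⁻⁷ mol L⁻¹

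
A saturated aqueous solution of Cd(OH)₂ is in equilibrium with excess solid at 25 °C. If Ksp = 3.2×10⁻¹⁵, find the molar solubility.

Cd(OH)₂(s) ⇌ Cd²⁺(aq) + 2 OH⁻(aq)
For each mole of Cd(OH)₂ that dissolves per liter, [Cd²⁺] = s and [OH⁻] = 2s; let s denote this solubility.
Ksp = [Cd²⁺][OH⁻]^2 = s · (2s)^2 = 4s^3
4s^3 = 3.2×10⁻¹⁵  ⇒  s^3 = 8.0×10⁻¹⁶
Taking the 3rd root, s = 9.3×10⁻⁶ M.

9.3×10⁻⁶ M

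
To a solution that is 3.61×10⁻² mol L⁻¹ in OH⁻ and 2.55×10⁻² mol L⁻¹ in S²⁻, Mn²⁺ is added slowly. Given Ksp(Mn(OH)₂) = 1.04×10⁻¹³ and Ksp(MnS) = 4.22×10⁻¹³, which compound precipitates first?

MnS

A salt starts to precipitate once the ion product Q reaches its Ksp.
For Mn(OH)₂: [Mn²⁺] = (Ksp/[OH⁻]^2) = 7.98×10⁻¹¹ mol L⁻¹
For MnS: [Mn²⁺] = (Ksp/[S²⁻]) = 1.65×10⁻¹¹ mol L⁻¹
The smaller threshold [Mn²⁺] is reached first, so MnS precipitates first.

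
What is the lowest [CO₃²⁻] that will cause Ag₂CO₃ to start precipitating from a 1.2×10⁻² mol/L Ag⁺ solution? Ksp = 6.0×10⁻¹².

4.2×10⁻⁸ M

A salt starts to precipitate once the ion product Q reaches its Ksp.
Ag₂CO₃(s) ⇌ 2 Ag⁺(aq) + CO₃²⁻(aq)
Ksp = [Ag⁺]^2[CO₃²⁻] = [CO₃²⁻](1.2×10⁻²)^2
[CO₃²⁻] = 6.0×10⁻¹² / (1.2×10⁻²)^2 = 4.2×10⁻⁸
[CO₃²⁻] = 4.2×10⁻⁸ mol/L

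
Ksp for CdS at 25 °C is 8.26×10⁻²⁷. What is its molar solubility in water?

9.09×10⁻¹⁴ M

CdS(s) ⇌ Cd²⁺(aq) + S²⁻(aq)
If s mol/L of CdS dissolves, [Cd²⁺] = s and [S²⁻] = s.
Ksp = [Cd²⁺][S²⁻] = s · s = s^2
s^2 = 8.26×10⁻²⁷
s = 9.09×10⁻¹⁴ M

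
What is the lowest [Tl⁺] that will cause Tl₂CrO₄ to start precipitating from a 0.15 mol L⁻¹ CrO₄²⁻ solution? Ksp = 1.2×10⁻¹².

2.8×10⁻⁶ M

A salt starts to precipitate once the ion product Q reaches its Ksp.
Tl₂CrO₄(s) ⇌ 2 Tl⁺(aq) + CrO₄²⁻(aq)
Ksp = [Tl⁺]^2[CrO₄²⁻] = [Tl⁺]^2(0.15)
[Tl⁺]^2 = 1.2×10⁻¹² / (0.15) = 8.0×10⁻¹²
[Tl⁺] = 2.8×10⁻⁶ mol L⁻¹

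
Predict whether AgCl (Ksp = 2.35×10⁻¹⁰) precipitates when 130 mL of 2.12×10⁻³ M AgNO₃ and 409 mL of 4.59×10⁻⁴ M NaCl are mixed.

Yes

The combined volume is 539 mL.
[Ag⁺] = (2.12×10⁻³)(130)/539 = 5.11×10⁻⁴ M
[Cl⁻] = (4.59×10⁻⁴)(409)/539 = 3.48×10⁻⁴ M
Q = [Ag⁺][Cl⁻] = 1.78×10⁻⁷
Since Q (1.78×10⁻⁷) exceeds Ksp (2.35×10⁻¹⁰), AgCl will precipitate.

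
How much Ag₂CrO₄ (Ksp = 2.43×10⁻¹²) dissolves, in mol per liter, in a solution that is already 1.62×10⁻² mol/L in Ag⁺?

Ag₂CrO₄(s) ⇌ 2 Ag⁺(aq) + CrO₄²⁻(aq)
Let s be the solubility of Ag₂CrO₄ here. The common ion gives [Ag⁺] ≈ 1.62×10⁻² mol/L, and [CrO₄²⁻] = s.
Ksp = [Ag⁺]^2[CrO₄²⁻] = (1.62×10⁻²)^2s
s = 2.43×10⁻¹² / (1.62×10⁻²)^2 = 9.26×10⁻⁹
s = 9.26×10⁻⁹ mol/L

9.26×10⁻⁹ M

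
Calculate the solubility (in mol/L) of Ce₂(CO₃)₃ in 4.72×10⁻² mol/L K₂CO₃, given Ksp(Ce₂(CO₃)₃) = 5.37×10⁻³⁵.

Ce₂(CO₃)₃(s) ⇌ 2 Ce³⁺(aq) + 3 CO₃²⁻(aq)
With CO₃²⁻ already at 4.72×10⁻² mol/L and s small, take [CO₃²⁻] ≈ 4.72×10⁻² mol/L and [Ce³⁺] = 2s.
Ksp = [Ce³⁺]^2[CO₃²⁻]^3 = (2s)^2(4.72×10⁻²)^3
(2s)^2 = 5.37×10⁻³⁵ / (4.72×10⁻²)^3 = 5.11×10⁻³¹
s = 3.57×10⁻¹⁶ mol/L

3.57×10⁻¹⁶ M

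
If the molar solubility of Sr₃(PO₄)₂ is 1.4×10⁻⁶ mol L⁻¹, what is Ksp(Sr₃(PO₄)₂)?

Sr₃(PO₄)₂(s) ⇌ 3 Sr²⁺(aq) + 2 PO₄³⁻(aq)
For each mole of Sr₃(PO₄)₂ that dissolves per liter, [Sr²⁺] = 3s and [PO₄³⁻] = 2s; let s denote this solubility.
Ksp = [Sr²⁺]^3[PO₄³⁻]^2 = (3s)^3 · (2s)^2 = 108s^5
Ksp = 108 × (1.4×10⁻⁶)^5 = 5.8×10⁻²⁸

Ksp = 5.8×10⁻²⁸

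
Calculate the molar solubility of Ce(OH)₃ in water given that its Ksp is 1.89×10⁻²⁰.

5.14×10⁻⁶ M

Ce(OH)₃(s) ⇌ Ce³⁺(aq) + 3 OH⁻(aq)
If s mol/L of Ce(OH)₃ dissolves, [Ce³⁺] = s and [OH⁻] = 3s.
Ksp = [Ce³⁺][OH⁻]^3 = s · (3s)^3 = 27s^4
27s^4 = 1.89×10⁻²⁰  ⇒  s^4 = 7.00×10⁻²²
Taking the 4th root, s = 5.14×10⁻⁶ mol L⁻¹.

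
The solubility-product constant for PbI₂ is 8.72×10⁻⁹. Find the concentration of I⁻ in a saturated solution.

PbI₂(s) ⇌ Pb²⁺(aq) + 2 I⁻(aq)
If s mol/L of PbI₂ dissolves, [Pb²⁺] = s and [I⁻] = 2s.
Ksp = [Pb²⁺][I⁻]^2 = s · (2s)^2 = 4s^3 = 8.72×10⁻⁹
s = 1.30×10⁻³ mol L⁻¹
[I⁻] = 2s = 2.59×10⁻³ mol L⁻¹

2.59×10⁻³ M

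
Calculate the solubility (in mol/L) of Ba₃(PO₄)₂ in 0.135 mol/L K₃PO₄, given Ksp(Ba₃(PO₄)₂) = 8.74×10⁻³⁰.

Ba₃(PO₄)₂(s) ⇌ 3 Ba²⁺(aq) + 2 PO₄³⁻(aq)
PO₄³⁻ is already present at 0.135 mol/L. If s mol/L of Ba₃(PO₄)₂ dissolves, [Ba²⁺] = 3s while [PO₄³⁻] ≈ 0.135 mol/L.
Ksp = [Ba²⁺]^3[PO₄³⁻]^2 = (3s)^3(0.135)^2
(3s)^3 = 8.74×10⁻³⁰ / (0.135)^2 = 4.80×10⁻²⁸
s = 2.61×10⁻¹⁰ mol/L

2.61×10⁻¹⁰ M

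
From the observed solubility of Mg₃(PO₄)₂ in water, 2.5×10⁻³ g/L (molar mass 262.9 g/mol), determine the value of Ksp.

Molar solubility s = (2.5×10⁻³ g/L) / (262.9 g/mol) = 9.509×10⁻⁶ mol/L
Mg₃(PO₄)₂(s) ⇌ 3 Mg²⁺(aq) + 2 PO₄³⁻(aq)
Let s be the molar solubility. Then [Mg²⁺] = 3s and [PO₄³⁻] = 2s.
Ksp = [Mg²⁺]^3[PO₄³⁻]^2 = (3s)^3 · (2s)^2 = 108s^5
Ksp = 108 × (9.509×10⁻⁶)^5 = 8.4×10⁻²⁴

Ksp = 8.4×10⁻²⁴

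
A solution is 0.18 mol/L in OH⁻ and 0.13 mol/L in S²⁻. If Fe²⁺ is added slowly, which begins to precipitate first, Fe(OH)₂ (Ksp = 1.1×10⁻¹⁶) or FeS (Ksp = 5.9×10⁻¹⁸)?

FeS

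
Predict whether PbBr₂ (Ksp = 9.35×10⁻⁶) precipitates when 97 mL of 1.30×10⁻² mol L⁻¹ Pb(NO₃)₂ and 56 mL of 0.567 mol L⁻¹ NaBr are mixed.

After mixing, V = 97 mL + 56 mL = 153 mL.
[Pb²⁺] = (1.30×10⁻²)(97)/153 = 8.24×10⁻³ mol L⁻¹
[Br⁻] = (0.567)(56)/153 = 0.208 mol L⁻¹
Q = [Pb²⁺][Br⁻]^2 = 3.55×10⁻⁴
Q = 3.55×10⁻⁴ > Ksp = 9.35×10⁻⁶, so the solution is supersaturated and PbBr₂ precipitates.

Yes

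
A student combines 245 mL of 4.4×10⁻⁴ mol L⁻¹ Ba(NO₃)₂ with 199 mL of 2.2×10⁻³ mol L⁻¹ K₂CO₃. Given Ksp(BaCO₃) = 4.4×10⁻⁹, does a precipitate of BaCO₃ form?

After mixing, V = 245 mL + 199 mL = 444 mL.
[Ba²⁺] = (4.4×10⁻⁴)(245)/444 = 2.4×10⁻⁴ mol L⁻¹
[CO₃²⁻] = (2.2×10⁻³)(199)/444 = 9.9×10⁻⁴ mol L⁻¹
Q = [Ba²⁺][CO₃²⁻] = 2.4×10⁻⁷
Since Q (2.4×10⁻⁷) exceeds Ksp (4.4×10⁻⁹), BaCO₃ will precipitate.

Yes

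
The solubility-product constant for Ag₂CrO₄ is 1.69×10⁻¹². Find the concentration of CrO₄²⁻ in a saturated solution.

Ag₂CrO₄(s) ⇌ 2 Ag⁺(aq) + CrO₄²⁻(aq)
With molar solubility s: [Ag⁺] = 2s, [CrO₄²⁻] = s.
Ksp = [Ag⁺]^2[CrO₄²⁻] = (2s)^2 · s = 4s^3 = 1.69×10⁻¹²
s = 7.50×10⁻⁵ mol/L
[CrO₄²⁻] = s = 7.50×10⁻⁵ mol/L

7.50×10⁻⁵ M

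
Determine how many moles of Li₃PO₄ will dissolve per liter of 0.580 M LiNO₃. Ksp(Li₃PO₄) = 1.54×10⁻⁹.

7.89×10⁻⁹ M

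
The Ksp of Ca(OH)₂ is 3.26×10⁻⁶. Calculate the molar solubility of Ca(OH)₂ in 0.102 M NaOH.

Ca(OH)₂(s) ⇌ Ca²⁺(aq) + 2 OH⁻(aq)
Let s be the solubility of Ca(OH)₂ here. The common ion gives [OH⁻] ≈ 0.102 M, and [Ca²⁺] = s.
Ksp = [Ca²⁺][OH⁻]^2 = s(0.102)^2
s = 3.26×10⁻⁶ / (0.102)^2 = 3.13×10⁻⁴
s = 3.13×10⁻⁴ M

3.13×10⁻⁴ M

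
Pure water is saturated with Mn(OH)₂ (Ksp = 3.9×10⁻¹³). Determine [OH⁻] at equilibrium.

Mn(OH)₂(s) ⇌ Mn²⁺(aq) + 2 OH⁻(aq)
For each mole of Mn(OH)₂ that dissolves per liter, [Mn²⁺] = s and [OH⁻] = 2s; let s denote this solubility.
Ksp = [Mn²⁺][OH⁻]^2 = s · (2s)^2 = 4s^3 = 3.9×10⁻¹³
s = 4.6×10⁻⁵ M
[OH⁻] = 2s = 9.2×10⁻⁵ M

9.2×10⁻⁵ M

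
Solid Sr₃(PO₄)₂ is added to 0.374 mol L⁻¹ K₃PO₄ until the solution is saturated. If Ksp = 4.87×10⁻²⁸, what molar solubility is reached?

5.05×10⁻¹⁰ M

Sr₃(PO₄)₂(s) ⇌ 3 Sr²⁺(aq) + 2 PO₄³⁻(aq)
With PO₄³⁻ already at 0.374 mol L⁻¹ and s small, take [PO₄³⁻] ≈ 0.374 mol L⁻¹ and [Sr²⁺] = 3s.
Ksp = [Sr²⁺]^3[PO₄³⁻]^2 = (3s)^3(0.374)^2
(3s)^3 = 4.87×10⁻²⁸ / (0.374)^2 = 3.48×10⁻²⁷
s = 5.05×10⁻¹⁰ mol L⁻¹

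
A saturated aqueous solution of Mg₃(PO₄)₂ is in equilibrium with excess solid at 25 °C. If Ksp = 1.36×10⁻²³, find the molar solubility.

1.05×10⁻⁵ M

Mg₃(PO₄)₂(s) ⇌ 3 Mg²⁺(aq) + 2 PO₄³⁻(aq)
Call the molar solubility s, so that [Mg²⁺] = 3s and [PO₄³⁻] = 2s.
Ksp = [Mg²⁺]^3[PO₄³⁻]^2 = (3s)^3 · (2s)^2 = 108s^5
108s^5 = 1.36×10⁻²³  ⇒  s^5 = 1.26×10⁻²⁵
s = (1.26×10⁻²⁵)^(1/5) = 1.05×10⁻⁵ mol/L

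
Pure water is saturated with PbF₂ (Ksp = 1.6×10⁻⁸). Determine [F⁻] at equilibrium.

PbF₂(s) ⇌ Pb²⁺(aq) + 2 F⁻(aq)
Let s be the molar solubility. Then [Pb²⁺] = s and [F⁻] = 2s.
Ksp = [Pb²⁺][F⁻]^2 = s · (2s)^2 = 4s^3 = 1.6×10⁻⁸
s = 1.6×10⁻³ M
[F⁻] = 2s = 3.2×10⁻³ M

3.2×10⁻³ M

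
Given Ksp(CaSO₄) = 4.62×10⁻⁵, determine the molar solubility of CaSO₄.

CaSO₄(s) ⇌ Ca²⁺(aq) + SO₄²⁻(aq)
For each mole of CaSO₄ that dissolves per liter, [Ca²⁺] = s and [SO₄²⁻] = s; let s denote this solubility.
Ksp = [Ca²⁺][SO₄²⁻] = s · s = s^2
s^2 = 4.62×10⁻⁵
Taking the 2nd root, s = 6.80×10⁻³ mol L⁻¹.

6.80×10⁻³ M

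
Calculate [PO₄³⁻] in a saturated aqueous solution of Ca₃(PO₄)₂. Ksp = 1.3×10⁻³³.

2.1×10⁻⁷ M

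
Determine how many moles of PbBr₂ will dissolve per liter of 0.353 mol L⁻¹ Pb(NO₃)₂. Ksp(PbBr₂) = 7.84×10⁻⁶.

2.36×10⁻³ M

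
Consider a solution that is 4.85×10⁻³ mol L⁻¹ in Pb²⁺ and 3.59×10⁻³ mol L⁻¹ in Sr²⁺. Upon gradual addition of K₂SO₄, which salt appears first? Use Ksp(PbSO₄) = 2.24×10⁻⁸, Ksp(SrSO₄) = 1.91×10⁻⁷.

The threshold for precipitation is Q = Ksp.
For PbSO₄: [SO₄²⁻] = (Ksp/[Pb²⁺]) = 4.62×10⁻⁶ mol L⁻¹
For SrSO₄: [SO₄²⁻] = (Ksp/[Sr²⁺]) = 5.32×10⁻⁵ mol L⁻¹
PbSO₄ requires the lower [SO₄²⁻], so it precipitates first.

PbSO₄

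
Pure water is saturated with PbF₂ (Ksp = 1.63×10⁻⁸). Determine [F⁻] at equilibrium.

PbF₂(s) ⇌ Pb²⁺(aq) + 2 F⁻(aq)
With molar solubility s: [Pb²⁺] = s, [F⁻] = 2s.
Ksp = [Pb²⁺][F⁻]^2 = s · (2s)^2 = 4s^3 = 1.63×10⁻⁸
s = 1.60×10⁻³ mol L⁻¹
[F⁻] = 2s = 3.19×10⁻³ mol L⁻¹

3.19×10⁻³ M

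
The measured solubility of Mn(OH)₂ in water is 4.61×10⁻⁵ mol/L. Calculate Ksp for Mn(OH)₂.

Ksp = 3.92×10⁻¹³

Mn(OH)₂(s) ⇌ Mn²⁺(aq) + 2 OH⁻(aq)
If s mol/L of Mn(OH)₂ dissolves, [Mn²⁺] = s and [OH⁻] = 2s.
Ksp = [Mn²⁺][OH⁻]^2 = s · (2s)^2 = 4s^3
Ksp = 4 × (4.61×10⁻⁵)^3 = 3.92×10⁻¹³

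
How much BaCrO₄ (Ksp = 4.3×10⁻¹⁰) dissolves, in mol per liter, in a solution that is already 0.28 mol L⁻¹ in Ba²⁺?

BaCrO₄(s) ⇌ Ba²⁺(aq) + CrO₄²⁻(aq)
With Ba²⁺ already at 0.28 mol L⁻¹ and s small, take [Ba²⁺] ≈ 0.28 mol L⁻¹ and [CrO₄²⁻] = s.
Ksp = [Ba²⁺][CrO₄²⁻] = (0.28)s
s = 4.3×10⁻¹⁰ / (0.28) = 1.5×10⁻⁹
s = 1.5×10⁻⁹ mol L⁻¹

1.5×10⁻⁹ M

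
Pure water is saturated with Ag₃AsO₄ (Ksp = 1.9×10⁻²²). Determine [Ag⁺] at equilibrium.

Ag₃AsO₄(s) ⇌ 3 Ag⁺(aq) + AsO₄³⁻(aq)
Let s be the molar solubility. Then [Ag⁺] = 3s and [AsO₄³⁻] = s.
Ksp = [Ag⁺]^3[AsO₄³⁻] = (3s)^3 · s = 27s^4 = 1.9×10⁻²²
s = 1.6×10⁻⁶ mol L⁻¹
[Ag⁺] = 3s = 4.9×10⁻⁶ mol L⁻¹

4.9×10⁻⁶ M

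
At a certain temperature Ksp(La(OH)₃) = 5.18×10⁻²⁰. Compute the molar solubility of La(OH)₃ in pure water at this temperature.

La(OH)₃(s) ⇌ La³⁺(aq) + 3 OH⁻(aq)
For each mole of La(OH)₃ that dissolves per liter, [La³⁺] = s and [OH⁻] = 3s; let s denote this solubility.
Ksp = [La³⁺][OH⁻]^3 = s · (3s)^3 = 27s^4
27s^4 = 5.18×10⁻²⁰  ⇒  s^4 = 1.92×10⁻²¹
s = 6.62×10⁻⁶ mol L⁻¹

6.62×10⁻⁶ M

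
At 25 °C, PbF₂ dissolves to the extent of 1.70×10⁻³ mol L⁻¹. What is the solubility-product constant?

PbF₂(s) ⇌ Pb²⁺(aq) + 2 F⁻(aq)
If s mol/L of PbF₂ dissolves, [Pb²⁺] = s and [F⁻] = 2s.
Ksp = [Pb²⁺][F⁻]^2 = s · (2s)^2 = 4s^3
Ksp = 4 × (1.70×10⁻³)^3 = 1.97×10⁻⁸

Ksp = 1.97×10⁻⁸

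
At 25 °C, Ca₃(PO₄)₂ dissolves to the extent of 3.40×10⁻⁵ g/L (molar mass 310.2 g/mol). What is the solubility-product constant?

Ksp = 1.71×10⁻³³

Convert to molarity: s = 3.40×10⁻⁵ / 310.2 = 1.0961×10⁻⁷ mol/L
Ca₃(PO₄)₂(s) ⇌ 3 Ca²⁺(aq) + 2 PO₄³⁻(aq)
With molar solubility s: [Ca²⁺] = 3s, [PO₄³⁻] = 2s.
Ksp = [Ca²⁺]^3[PO₄³⁻]^2 = (3s)^3 · (2s)^2 = 108s^5
Ksp = 108 × (1.0961×10⁻⁷)^5 = 1.71×10⁻³³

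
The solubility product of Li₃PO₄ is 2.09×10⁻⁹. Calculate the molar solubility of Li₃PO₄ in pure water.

2.97×10⁻³ M

Li₃PO₄(s) ⇌ 3 Li⁺(aq) + PO₄³⁻(aq)
For each mole of Li₃PO₄ that dissolves per liter, [Li⁺] = 3s and [PO₄³⁻] = s; let s denote this solubility.
Ksp = [Li⁺]^3[PO₄³⁻] = (3s)^3 · s = 27s^4
27s^4 = 2.09×10⁻⁹  ⇒  s^4 = 7.74×10⁻¹¹
s = (7.74×10⁻¹¹)^(1/4) = 2.97×10⁻³ M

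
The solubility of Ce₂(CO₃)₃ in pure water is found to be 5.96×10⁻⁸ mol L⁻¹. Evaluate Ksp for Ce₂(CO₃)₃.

Ce₂(CO₃)₃(s) ⇌ 2 Ce³⁺(aq) + 3 CO₃²⁻(aq)
Call the molar solubility s, so that [Ce³⁺] = 2s and [CO₃²⁻] = 3s.
Ksp = [Ce³⁺]^2[CO₃²⁻]^3 = (2s)^2 · (3s)^3 = 108s^5
Ksp = 108 × (5.96×10⁻⁸)^5 = 8.12×10⁻³⁵

Ksp = 8.12×10⁻³⁵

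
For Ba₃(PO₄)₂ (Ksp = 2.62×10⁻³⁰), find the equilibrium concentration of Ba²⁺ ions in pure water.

1.43×10⁻⁶ M

Ba₃(PO₄)₂(s) ⇌ 3 Ba²⁺(aq) + 2 PO₄³⁻(aq)
If s mol/L of Ba₃(PO₄)₂ dissolves, [Ba²⁺] = 3s and [PO₄³⁻] = 2s.
Ksp = [Ba²⁺]^3[PO₄³⁻]^2 = (3s)^3 · (2s)^2 = 108s^5 = 2.62×10⁻³⁰
s = 4.75×10⁻⁷ mol/L
[Ba²⁺] = 3s = 1.43×10⁻⁶ mol/L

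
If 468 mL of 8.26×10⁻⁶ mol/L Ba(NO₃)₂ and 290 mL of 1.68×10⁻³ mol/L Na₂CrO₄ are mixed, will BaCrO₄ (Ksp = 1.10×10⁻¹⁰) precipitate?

Yes

The combined volume is 758 mL.
[Ba²⁺] = (8.26×10⁻⁶)(468)/758 = 5.10×10⁻⁶ mol/L
[CrO₄²⁻] = (1.68×10⁻³)(290)/758 = 6.43×10⁻⁴ mol/L
Q = [Ba²⁺][CrO₄²⁻] = 3.28×10⁻⁹
Q = 3.28×10⁻⁹ > Ksp = 1.10×10⁻¹⁰, so the solution is supersaturated and BaCrO₄ precipitates.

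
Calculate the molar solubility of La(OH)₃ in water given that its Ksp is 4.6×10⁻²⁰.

La(OH)₃(s) ⇌ La³⁺(aq) + 3 OH⁻(aq)
Call the molar solubility s, so that [La³⁺] = s and [OH⁻] = 3s.
Ksp = [La³⁺][OH⁻]^3 = s · (3s)^3 = 27s^4
27s^4 = 4.6×10⁻²⁰  ⇒  s^4 = 1.7×10⁻²¹
s = 6.4×10⁻⁶ M

6.4×10⁻⁶ M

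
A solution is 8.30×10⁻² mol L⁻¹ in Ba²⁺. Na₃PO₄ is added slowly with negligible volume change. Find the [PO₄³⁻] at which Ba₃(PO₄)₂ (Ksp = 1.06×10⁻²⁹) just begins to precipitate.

1.36×10⁻¹³ M

A salt starts to precipitate once the ion product Q reaches its Ksp.
Ba₃(PO₄)₂(s) ⇌ 3 Ba²⁺(aq) + 2 PO₄³⁻(aq)
Ksp = [Ba²⁺]^3[PO₄³⁻]^2 = [PO₄³⁻]^2(8.30×10⁻²)^3
[PO₄³⁻]^2 = 1.06×10⁻²⁹ / (8.30×10⁻²)^3 = 1.85×10⁻²⁶
[PO₄³⁻] = 1.36×10⁻¹³ mol L⁻¹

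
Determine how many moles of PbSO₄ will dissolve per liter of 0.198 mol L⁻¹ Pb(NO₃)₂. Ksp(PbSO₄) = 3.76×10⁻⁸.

PbSO₄(s) ⇌ Pb²⁺(aq) + SO₄²⁻(aq)
The solution already contains Pb²⁺ at 0.198 mol L⁻¹. Let s be the molar solubility of PbSO₄.
[Pb²⁺] ≈ 0.198 mol L⁻¹ (common ion dominates); [SO₄²⁻] = s.
Ksp = [Pb²⁺][SO₄²⁻] = (0.198)s
s = 3.76×10⁻⁸ / (0.198) = 1.90×10⁻⁷
s = 1.90×10⁻⁷ mol L⁻¹

1.90×10⁻⁷ M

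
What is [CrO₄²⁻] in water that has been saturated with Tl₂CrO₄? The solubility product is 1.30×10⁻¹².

6.88×10⁻⁵ M

Tl₂CrO₄(s) ⇌ 2 Tl⁺(aq) + CrO₄²⁻(aq)
If s mol/L of Tl₂CrO₄ dissolves, [Tl⁺] = 2s and [CrO₄²⁻] = s.
Ksp = [Tl⁺]^2[CrO₄²⁻] = (2s)^2 · s = 4s^3 = 1.30×10⁻¹²
s = 6.88×10⁻⁵ mol L⁻¹
[CrO₄²⁻] = s = 6.88×10⁻⁵ mol L⁻¹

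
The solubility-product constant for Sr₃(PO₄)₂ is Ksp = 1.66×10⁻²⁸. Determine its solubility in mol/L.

Sr₃(PO₄)₂(s) ⇌ 3 Sr²⁺(aq) + 2 PO₄³⁻(aq)
Let s be the molar solubility. Then [Sr²⁺] = 3s and [PO₄³⁻] = 2s.
Ksp = [Sr²⁺]^3[PO₄³⁻]^2 = (3s)^3 · (2s)^2 = 108s^5
108s^5 = 1.66×10⁻²⁸  ⇒  s^5 = 1.54×10⁻³⁰
Taking the 5th root, s = 1.09×10⁻⁶ mol L⁻¹.

1.09×10⁻⁶ M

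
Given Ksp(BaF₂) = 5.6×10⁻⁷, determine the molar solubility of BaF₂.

5.2×10⁻³ M

BaF₂(s) ⇌ Ba²⁺(aq) + 2 F⁻(aq)
Call the molar solubility s, so that [Ba²⁺] = s and [F⁻] = 2s.
Ksp = [Ba²⁺][F⁻]^2 = s · (2s)^2 = 4s^3
4s^3 = 5.6×10⁻⁷  ⇒  s^3 = 1.4×10⁻⁷
s = 5.2×10⁻³ mol/L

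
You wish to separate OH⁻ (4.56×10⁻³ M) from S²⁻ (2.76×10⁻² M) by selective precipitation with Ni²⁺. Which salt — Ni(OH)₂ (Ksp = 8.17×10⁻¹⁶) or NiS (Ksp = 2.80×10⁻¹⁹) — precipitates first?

Precipitation of each salt begins when its ion product equals Ksp.
For Ni(OH)₂: [Ni²⁺] = (Ksp/[OH⁻]^2) = 3.93×10⁻¹¹ M
For NiS: [Ni²⁺] = (Ksp/[S²⁻]) = 1.01×10⁻¹⁷ M
The smaller threshold [Ni²⁺] is reached first, so NiS precipitates first.

NiS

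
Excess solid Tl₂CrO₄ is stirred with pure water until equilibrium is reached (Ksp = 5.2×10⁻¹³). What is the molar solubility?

Tl₂CrO₄(s) ⇌ 2 Tl⁺(aq) + CrO₄²⁻(aq)
If s mol/L of Tl₂CrO₄ dissolves, [Tl⁺] = 2s and [CrO₄²⁻] = s.
Ksp = [Tl⁺]^2[CrO₄²⁻] = (2s)^2 · s = 4s^3
4s^3 = 5.2×10⁻¹³  ⇒  s^3 = 1.3×10⁻¹³
Taking the 3rd root, s = 5.1×10⁻⁵ mol/L.

5.1×10⁻⁵ M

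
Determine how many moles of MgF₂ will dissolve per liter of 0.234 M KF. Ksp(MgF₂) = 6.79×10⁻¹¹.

1.24×10⁻⁹ M

MgF₂(s) ⇌ Mg²⁺(aq) + 2 F⁻(aq)
The solution already contains F⁻ at 0.234 M. Let s be the molar solubility of MgF₂.
[F⁻] ≈ 0.234 M (common ion dominates); [Mg²⁺] = s.
Ksp = [Mg²⁺][F⁻]^2 = s(0.234)^2
s = 6.79×10⁻¹¹ / (0.234)^2 = 1.24×10⁻⁹
s = 1.24×10⁻⁹ M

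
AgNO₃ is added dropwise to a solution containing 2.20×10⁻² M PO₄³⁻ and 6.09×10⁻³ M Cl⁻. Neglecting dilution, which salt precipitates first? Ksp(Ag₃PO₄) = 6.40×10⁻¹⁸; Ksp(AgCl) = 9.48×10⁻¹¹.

Precipitation begins when Q = Ksp.
For Ag₃PO₄: [Ag⁺] = (Ksp/[PO₄³⁻])^(1/3) = 6.63×10⁻⁶ M
For AgCl: [Ag⁺] = (Ksp/[Cl⁻]) = 1.56×10⁻⁸ M
The smaller threshold [Ag⁺] is reached first, so AgCl precipitates first.

AgCl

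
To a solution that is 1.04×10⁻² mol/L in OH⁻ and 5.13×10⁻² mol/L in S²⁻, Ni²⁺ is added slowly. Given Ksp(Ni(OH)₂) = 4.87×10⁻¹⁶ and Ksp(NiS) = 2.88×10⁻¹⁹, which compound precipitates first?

NiS

The threshold for precipitation is Q = Ksp.
For Ni(OH)₂: [Ni²⁺] = (Ksp/[OH⁻]^2) = 4.50×10⁻¹² mol/L
For NiS: [Ni²⁺] = (Ksp/[S²⁻]) = 5.61×10⁻¹⁸ mol/L
NiS requires the lower [Ni²⁺], so it precipitates first.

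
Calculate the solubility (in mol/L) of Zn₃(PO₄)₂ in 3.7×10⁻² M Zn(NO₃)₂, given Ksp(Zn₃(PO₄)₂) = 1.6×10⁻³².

8.9×10⁻¹⁵ M

Zn₃(PO₄)₂(s) ⇌ 3 Zn²⁺(aq) + 2 PO₄³⁻(aq)
The solution already contains Zn²⁺ at 3.7×10⁻² M. Let s be the molar solubility of Zn₃(PO₄)₂.
[Zn²⁺] ≈ 3.7×10⁻² M (common ion dominates); [PO₄³⁻] = 2s.
Ksp = [Zn²⁺]^3[PO₄³⁻]^2 = (3.7×10⁻²)^3(2s)^2
(2s)^2 = 1.6×10⁻³² / (3.7×10⁻²)^3 = 3.2×10⁻²⁸
s = 8.9×10⁻¹⁵ M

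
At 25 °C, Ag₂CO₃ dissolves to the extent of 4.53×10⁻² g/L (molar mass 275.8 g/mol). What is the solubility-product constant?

Ksp = 1.77×10⁻¹¹

s = (4.53×10⁻² g L⁻¹)/(275.8 g mol⁻¹) = 1.6425×10⁻⁴ M
Ag₂CO₃(s) ⇌ 2 Ag⁺(aq) + CO₃²⁻(aq)
For each mole of Ag₂CO₃ that dissolves per liter, [Ag⁺] = 2s and [CO₃²⁻] = s; let s denote this solubility.
Ksp = [Ag⁺]^2[CO₃²⁻] = (2s)^2 · s = 4s^3
Ksp = 4 × (1.6425×10⁻⁴)^3 = 1.77×10⁻¹¹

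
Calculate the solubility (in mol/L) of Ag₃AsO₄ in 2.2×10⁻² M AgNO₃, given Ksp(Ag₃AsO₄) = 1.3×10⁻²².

Ag₃AsO₄(s) ⇌ 3 Ag⁺(aq) + AsO₄³⁻(aq)
Let s be the solubility of Ag₃AsO₄ here. The common ion gives [Ag⁺] ≈ 2.2×10⁻² M, and [AsO₄³⁻] = s.
Ksp = [Ag⁺]^3[AsO₄³⁻] = (2.2×10⁻²)^3s
s = 1.3×10⁻²² / (2.2×10⁻²)^3 = 1.2×10⁻¹⁷
s = 1.2×10⁻¹⁷ M

1.2×10⁻¹⁷ M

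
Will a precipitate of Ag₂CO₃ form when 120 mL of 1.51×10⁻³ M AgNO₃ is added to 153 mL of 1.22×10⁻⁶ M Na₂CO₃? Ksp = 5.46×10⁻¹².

Total volume after mixing = 120 + 153 = 273 mL.
[Ag⁺] = (1.51×10⁻³)(120)/273 = 6.64×10⁻⁴ M
[CO₃²⁻] = (1.22×10⁻⁶)(153)/273 = 6.84×10⁻⁷ M
Q = [Ag⁺]^2[CO₃²⁻] = 3.01×10⁻¹³
Q < Ksp (3.01×10⁻¹³ vs 5.46×10⁻¹²); the solution remains unsaturated and no precipitate forms.

No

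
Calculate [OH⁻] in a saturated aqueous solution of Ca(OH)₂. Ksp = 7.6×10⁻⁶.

2.5×10⁻² M

Ca(OH)₂(s) ⇌ Ca²⁺(aq) + 2 OH⁻(aq)
For each mole of Ca(OH)₂ that dissolves per liter, [Ca²⁺] = s and [OH⁻] = 2s; let s denote this solubility.
Ksp = [Ca²⁺][OH⁻]^2 = s · (2s)^2 = 4s^3 = 7.6×10⁻⁶
s = 1.2×10⁻² mol L⁻¹
[OH⁻] = 2s = 2.5×10⁻² mol L⁻¹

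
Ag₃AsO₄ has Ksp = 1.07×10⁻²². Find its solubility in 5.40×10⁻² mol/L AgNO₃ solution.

6.80×10⁻¹⁹ M

Ag₃AsO₄(s) ⇌ 3 Ag⁺(aq) + AsO₄³⁻(aq)
With Ag⁺ already at 5.40×10⁻² mol/L and s small, take [Ag⁺] ≈ 5.40×10⁻² mol/L and [AsO₄³⁻] = s.
Ksp = [Ag⁺]^3[AsO₄³⁻] = (5.40×10⁻²)^3s
s = 1.07×10⁻²² / (5.40×10⁻²)^3 = 6.80×10⁻¹⁹
s = 6.80×10⁻¹⁹ mol/L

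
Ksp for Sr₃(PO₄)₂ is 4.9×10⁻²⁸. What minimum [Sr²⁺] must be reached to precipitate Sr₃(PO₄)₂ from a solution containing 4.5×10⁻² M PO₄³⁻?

6.2×10⁻⁹ M

Precipitation of each salt begins when its ion product equals Ksp.
Sr₃(PO₄)₂(s) ⇌ 3 Sr²⁺(aq) + 2 PO₄³⁻(aq)
Ksp = [Sr²⁺]^3[PO₄³⁻]^2 = [Sr²⁺]^3(4.5×10⁻²)^2
[Sr²⁺]^3 = 4.9×10⁻²⁸ / (4.5×10⁻²)^2 = 2.4×10⁻²⁵
[Sr²⁺] = 6.2×10⁻⁹ M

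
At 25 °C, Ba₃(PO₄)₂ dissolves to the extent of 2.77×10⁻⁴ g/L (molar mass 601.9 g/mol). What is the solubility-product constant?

Ksp = 2.23×10⁻³⁰

s = (2.77×10⁻⁴ g L⁻¹)/(601.9 g mol⁻¹) = 4.6021×10⁻⁷ M
Ba₃(PO₄)₂(s) ⇌ 3 Ba²⁺(aq) + 2 PO₄³⁻(aq)
With molar solubility s: [Ba²⁺] = 3s, [PO₄³⁻] = 2s.
Ksp = [Ba²⁺]^3[PO₄³⁻]^2 = (3s)^3 · (2s)^2 = 108s^5
Ksp = 108 × (4.6021×10⁻⁷)^5 = 2.23×10⁻³⁰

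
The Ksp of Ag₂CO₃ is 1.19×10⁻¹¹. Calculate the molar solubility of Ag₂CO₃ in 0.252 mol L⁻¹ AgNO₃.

1.87×10⁻¹⁰ M

Ag₂CO₃(s) ⇌ 2 Ag⁺(aq) + CO₃²⁻(aq)
With Ag⁺ already at 0.252 mol L⁻¹ and s small, take [Ag⁺] ≈ 0.252 mol L⁻¹ and [CO₃²⁻] = s.
Ksp = [Ag⁺]^2[CO₃²⁻] = (0.252)^2s
s = 1.19×10⁻¹¹ / (0.252)^2 = 1.87×10⁻¹⁰
s = 1.87×10⁻¹⁰ mol L⁻¹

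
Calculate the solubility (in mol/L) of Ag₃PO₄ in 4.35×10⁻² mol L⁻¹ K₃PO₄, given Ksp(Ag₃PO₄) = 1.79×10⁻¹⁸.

Ag₃PO₄(s) ⇌ 3 Ag⁺(aq) + PO₄³⁻(aq)
PO₄³⁻ is already present at 4.35×10⁻² mol L⁻¹. If s mol/L of Ag₃PO₄ dissolves, [Ag⁺] = 3s while [PO₄³⁻] ≈ 4.35×10⁻² mol L⁻¹.
Ksp = [Ag⁺]^3[PO₄³⁻] = (3s)^3(4.35×10⁻²)
(3s)^3 = 1.79×10⁻¹⁸ / (4.35×10⁻²) = 4.11×10⁻¹⁷
s = 1.15×10⁻⁶ mol L⁻¹

1.15×10⁻⁶ M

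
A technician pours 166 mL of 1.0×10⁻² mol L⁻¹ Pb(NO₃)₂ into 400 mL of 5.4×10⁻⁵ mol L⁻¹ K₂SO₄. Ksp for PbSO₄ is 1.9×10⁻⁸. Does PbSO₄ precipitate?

After mixing, V = 166 mL + 400 mL = 566 mL.
[Pb²⁺] = (1.0×10⁻²)(166)/566 = 2.9×10⁻³ mol L⁻¹
[SO₄²⁻] = (5.4×10⁻⁵)(400)/566 = 3.8×10⁻⁵ mol L⁻¹
Q = [Pb²⁺][SO₄²⁻] = 1.1×10⁻⁷
Q = 1.1×10⁻⁷ > Ksp = 1.9×10⁻⁸, so the solution is supersaturated and PbSO₄ precipitates.

Yes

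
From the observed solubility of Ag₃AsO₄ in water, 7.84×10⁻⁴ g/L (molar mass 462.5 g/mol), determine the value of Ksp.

s = (7.84×10⁻⁴ g L⁻¹)/(462.5 g mol⁻¹) = 1.6951×10⁻⁶ M
Ag₃AsO₄(s) ⇌ 3 Ag⁺(aq) + AsO₄³⁻(aq)
Call the molar solubility s, so that [Ag⁺] = 3s and [AsO₄³⁻] = s.
Ksp = [Ag⁺]^3[AsO₄³⁻] = (3s)^3 · s = 27s^4
Ksp = 27 × (1.6951×10⁻⁶)^4 = 2.23×10⁻²²

Ksp = 2.23×10⁻²²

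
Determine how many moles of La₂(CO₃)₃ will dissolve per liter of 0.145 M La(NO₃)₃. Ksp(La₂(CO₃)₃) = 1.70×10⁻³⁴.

La₂(CO₃)₃(s) ⇌ 2 La³⁺(aq) + 3 CO₃²⁻(aq)
Let s be the solubility of La₂(CO₃)₃ here. The common ion gives [La³⁺] ≈ 0.145 M, and [CO₃²⁻] = 3s.
Ksp = [La³⁺]^2[CO₃²⁻]^3 = (0.145)^2(3s)^3
(3s)^3 = 1.70×10⁻³⁴ / (0.145)^2 = 8.09×10⁻³³
s = 6.69×10⁻¹² M

6.69×10⁻¹² M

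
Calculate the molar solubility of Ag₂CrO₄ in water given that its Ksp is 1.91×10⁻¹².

7.82×10⁻⁵ M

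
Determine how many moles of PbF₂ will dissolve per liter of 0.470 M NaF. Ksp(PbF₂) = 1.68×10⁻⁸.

PbF₂(s) ⇌ Pb²⁺(aq) + 2 F⁻(aq)
The solution already contains F⁻ at 0.470 M. Let s be the molar solubility of PbF₂.
[F⁻] ≈ 0.470 M (common ion dominates); [Pb²⁺] = s.
Ksp = [Pb²⁺][F⁻]^2 = s(0.470)^2
s = 1.68×10⁻⁸ / (0.470)^2 = 7.61×10⁻⁸
s = 7.61×10⁻⁸ M

7.61×10⁻⁸ M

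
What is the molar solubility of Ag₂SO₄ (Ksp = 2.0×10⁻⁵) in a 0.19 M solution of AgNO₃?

5.5×10⁻⁴ M

Ag₂SO₄(s) ⇌ 2 Ag⁺(aq) + SO₄²⁻(aq)
Let s be the solubility of Ag₂SO₄ here. The common ion gives [Ag⁺] ≈ 0.19 M, and [SO₄²⁻] = s.
Ksp = [Ag⁺]^2[SO₄²⁻] = (0.19)^2s
s = 2.0×10⁻⁵ / (0.19)^2 = 5.5×10⁻⁴
s = 5.5×10⁻⁴ M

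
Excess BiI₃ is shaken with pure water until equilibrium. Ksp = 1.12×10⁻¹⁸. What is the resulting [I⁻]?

4.28×10⁻⁵ M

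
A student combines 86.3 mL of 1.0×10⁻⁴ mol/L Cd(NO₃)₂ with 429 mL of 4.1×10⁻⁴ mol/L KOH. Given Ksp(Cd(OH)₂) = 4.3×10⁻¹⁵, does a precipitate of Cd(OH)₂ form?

Total volume after mixing = 86.3 + 429 = 515.3 mL.
[Cd²⁺] = (1.0×10⁻⁴)(86.3)/515.3 = 1.7×10⁻⁵ mol/L
[OH⁻] = (4.1×10⁻⁴)(429)/515.3 = 3.4×10⁻⁴ mol/L
Q = [Cd²⁺][OH⁻]^2 = 2.0×10⁻¹²
Because Q > Ksp (2.0×10⁻¹² vs 4.3×10⁻¹⁵), a precipitate of Cd(OH)₂ forms.

Yes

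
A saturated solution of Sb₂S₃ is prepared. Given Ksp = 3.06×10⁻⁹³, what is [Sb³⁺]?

Sb₂S₃(s) ⇌ 2 Sb³⁺(aq) + 3 S²⁻(aq)
For each mole of Sb₂S₃ that dissolves per liter, [Sb³⁺] = 2s and [S²⁻] = 3s; let s denote this solubility.
Ksp = [Sb³⁺]^2[S²⁻]^3 = (2s)^2 · (3s)^3 = 108s^5 = 3.06×10⁻⁹³
s = 1.23×10⁻¹⁹ M
[Sb³⁺] = 2s = 2.46×10⁻¹⁹ M

2.46×10⁻¹⁹ M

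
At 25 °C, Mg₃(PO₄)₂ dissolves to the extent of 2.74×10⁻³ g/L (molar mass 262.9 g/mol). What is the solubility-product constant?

Convert to molarity: s = 2.74×10⁻³ / 262.9 = 1.0422×10⁻⁵ mol/L
Mg₃(PO₄)₂(s) ⇌ 3 Mg²⁺(aq) + 2 PO₄³⁻(aq)
Call the molar solubility s, so that [Mg²⁺] = 3s and [PO₄³⁻] = 2s.
Ksp = [Mg²⁺]^3[PO₄³⁻]^2 = (3s)^3 · (2s)^2 = 108s^5
Ksp = 108 × (1.0422×10⁻⁵)^5 = 1.33×10⁻²³

Ksp = 1.33×10⁻²³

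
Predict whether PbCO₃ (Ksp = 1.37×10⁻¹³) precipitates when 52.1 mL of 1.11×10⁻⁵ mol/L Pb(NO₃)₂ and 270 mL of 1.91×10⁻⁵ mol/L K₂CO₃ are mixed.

After mixing, V = 52.1 mL + 270 mL = 322.1 mL.
[Pb²⁺] = (1.11×10⁻⁵)(52.1)/322.1 = 1.80×10⁻⁶ mol/L
[CO₃²⁻] = (1.91×10⁻⁵)(270)/322.1 = 1.60×10⁻⁵ mol/L
Q = [Pb²⁺][CO₃²⁻] = 2.87×10⁻¹¹
Q = 2.87×10⁻¹¹ > Ksp = 1.37×10⁻¹³, so the solution is supersaturated and PbCO₃ precipitates.

Yes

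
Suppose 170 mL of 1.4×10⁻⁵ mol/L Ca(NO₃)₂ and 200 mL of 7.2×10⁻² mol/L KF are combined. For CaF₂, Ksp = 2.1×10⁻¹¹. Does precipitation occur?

The combined volume is 370 mL.
[Ca²⁺] = (1.4×10⁻⁵)(170)/370 = 6.4×10⁻⁶ mol/L
[F⁻] = (7.2×10⁻²)(200)/370 = 3.9×10⁻² mol/L
Q = [Ca²⁺][F⁻]^2 = 9.7×10⁻⁹
Because Q > Ksp (9.7×10⁻⁹ vs 2.1×10⁻¹¹), a precipitate of CaF₂ forms.

Yes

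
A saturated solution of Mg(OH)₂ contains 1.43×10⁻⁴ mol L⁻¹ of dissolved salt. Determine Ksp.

Ksp = 1.17×10⁻¹¹

Mg(OH)₂(s) ⇌ Mg²⁺(aq) + 2 OH⁻(aq)
If s mol/L of Mg(OH)₂ dissolves, [Mg²⁺] = s and [OH⁻] = 2s.
Ksp = [Mg²⁺][OH⁻]^2 = s · (2s)^2 = 4s^3
Ksp = 4 × (1.43×10⁻⁴)^3 = 1.17×10⁻¹¹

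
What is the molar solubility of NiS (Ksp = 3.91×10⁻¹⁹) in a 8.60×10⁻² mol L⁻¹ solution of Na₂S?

4.55×10⁻¹⁸ M

NiS(s) ⇌ Ni²⁺(aq) + S²⁻(aq)
S²⁻ is already present at 8.60×10⁻² mol L⁻¹. If s mol/L of NiS dissolves, [Ni²⁺] = s while [S²⁻] ≈ 8.60×10⁻² mol L⁻¹.
Ksp = [Ni²⁺][S²⁻] = s(8.60×10⁻²)
s = 3.91×10⁻¹⁹ / (8.60×10⁻²) = 4.55×10⁻¹⁸
s = 4.55×10⁻¹⁸ mol L⁻¹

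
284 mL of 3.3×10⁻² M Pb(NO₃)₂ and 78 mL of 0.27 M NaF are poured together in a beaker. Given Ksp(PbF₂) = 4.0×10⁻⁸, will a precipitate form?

Yes

After mixing, V = 284 mL + 78 mL = 362 mL.
[Pb²⁺] = (3.3×10⁻²)(284)/362 = 2.6×10⁻² M
[F⁻] = (0.27)(78)/362 = 5.8×10⁻² M
Q = [Pb²⁺][F⁻]^2 = 8.8×10⁻⁵
Because Q > Ksp (8.8×10⁻⁵ vs 4.0×10⁻⁸), a precipitate of PbF₂ forms.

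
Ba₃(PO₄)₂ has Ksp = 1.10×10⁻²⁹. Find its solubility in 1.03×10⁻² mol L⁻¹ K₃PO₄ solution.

1.57×10⁻⁹ M

Ba₃(PO₄)₂(s) ⇌ 3 Ba²⁺(aq) + 2 PO₄³⁻(aq)
With PO₄³⁻ already at 1.03×10⁻² mol L⁻¹ and s small, take [PO₄³⁻] ≈ 1.03×10⁻² mol L⁻¹ and [Ba²⁺] = 3s.
Ksp = [Ba²⁺]^3[PO₄³⁻]^2 = (3s)^3(1.03×10⁻²)^2
(3s)^3 = 1.10×10⁻²⁹ / (1.03×10⁻²)^2 = 1.04×10⁻²⁵
s = 1.57×10⁻⁹ mol L⁻¹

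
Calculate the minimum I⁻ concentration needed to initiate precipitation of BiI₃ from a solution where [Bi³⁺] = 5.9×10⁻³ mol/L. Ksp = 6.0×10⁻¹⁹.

Precipitation begins when Q = Ksp.
BiI₃(s) ⇌ Bi³⁺(aq) + 3 I⁻(aq)
Ksp = [Bi³⁺][I⁻]^3 = [I⁻]^3(5.9×10⁻³)
[I⁻]^3 = 6.0×10⁻¹⁹ / (5.9×10⁻³) = 1.0×10⁻¹⁶
[I⁻] = 4.7×10⁻⁶ mol/L

4.7×10⁻⁶ M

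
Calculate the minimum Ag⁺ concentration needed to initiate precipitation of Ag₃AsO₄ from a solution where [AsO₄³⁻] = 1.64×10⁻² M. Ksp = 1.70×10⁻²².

2.18×10⁻⁷ M

A salt starts to precipitate once the ion product Q reaches its Ksp.
Ag₃AsO₄(s) ⇌ 3 Ag⁺(aq) + AsO₄³⁻(aq)
Ksp = [Ag⁺]^3[AsO₄³⁻] = [Ag⁺]^3(1.64×10⁻²)
[Ag⁺]^3 = 1.70×10⁻²² / (1.64×10⁻²) = 1.04×10⁻²⁰
[Ag⁺] = 2.18×10⁻⁷ M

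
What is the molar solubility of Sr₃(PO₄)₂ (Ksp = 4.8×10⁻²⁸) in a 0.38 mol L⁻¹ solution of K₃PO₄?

Sr₃(PO₄)₂(s) ⇌ 3 Sr²⁺(aq) + 2 PO₄³⁻(aq)
With PO₄³⁻ already at 0.38 mol L⁻¹ and s small, take [PO₄³⁻] ≈ 0.38 mol L⁻¹ and [Sr²⁺] = 3s.
Ksp = [Sr²⁺]^3[PO₄³⁻]^2 = (3s)^3(0.38)^2
(3s)^3 = 4.8×10⁻²⁸ / (0.38)^2 = 3.3×10⁻²⁷
s = 5.0×10⁻¹⁰ mol L⁻¹

5.0×10⁻¹⁰ M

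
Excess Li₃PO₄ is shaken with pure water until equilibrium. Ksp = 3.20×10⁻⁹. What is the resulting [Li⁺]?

Li₃PO₄(s) ⇌ 3 Li⁺(aq) + PO₄³⁻(aq)
Call the molar solubility s, so that [Li⁺] = 3s and [PO₄³⁻] = s.
Ksp = [Li⁺]^3[PO₄³⁻] = (3s)^3 · s = 27s^4 = 3.20×10⁻⁹
s = 3.30×10⁻³ mol L⁻¹
[Li⁺] = 3s = 9.90×10⁻³ mol L⁻¹

9.90×10⁻³ M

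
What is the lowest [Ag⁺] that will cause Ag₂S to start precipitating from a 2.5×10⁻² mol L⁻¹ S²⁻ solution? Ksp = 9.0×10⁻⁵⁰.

Precipitation begins when Q = Ksp.
Ag₂S(s) ⇌ 2 Ag⁺(aq) + S²⁻(aq)
Ksp = [Ag⁺]^2[S²⁻] = [Ag⁺]^2(2.5×10⁻²)
[Ag⁺]^2 = 9.0×10⁻⁵⁰ / (2.5×10⁻²) = 3.6×10⁻⁴⁸
[Ag⁺] = 1.9×10⁻²⁴ mol L⁻¹

1.9×10⁻²⁴ M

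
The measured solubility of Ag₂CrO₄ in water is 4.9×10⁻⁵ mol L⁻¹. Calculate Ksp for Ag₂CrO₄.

Ag₂CrO₄(s) ⇌ 2 Ag⁺(aq) + CrO₄²⁻(aq)
If s mol/L of Ag₂CrO₄ dissolves, [Ag⁺] = 2s and [CrO₄²⁻] = s.
Ksp = [Ag⁺]^2[CrO₄²⁻] = (2s)^2 · s = 4s^3
Ksp = 4 × (4.9×10⁻⁵)^3 = 4.7×10⁻¹³

Ksp = 4.7×10⁻¹³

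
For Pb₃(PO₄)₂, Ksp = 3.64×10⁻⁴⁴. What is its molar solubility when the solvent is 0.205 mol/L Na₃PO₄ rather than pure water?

Pb₃(PO₄)₂(s) ⇌ 3 Pb²⁺(aq) + 2 PO₄³⁻(aq)
The solution already contains PO₄³⁻ at 0.205 mol/L. Let s be the molar solubility of Pb₃(PO₄)₂.
[PO₄³⁻] ≈ 0.205 mol/L (common ion dominates); [Pb²⁺] = 3s.
Ksp = [Pb²⁺]^3[PO₄³⁻]^2 = (3s)^3(0.205)^2
(3s)^3 = 3.64×10⁻⁴⁴ / (0.205)^2 = 8.66×10⁻⁴³
s = 3.18×10⁻¹⁵ mol/L

3.18×10⁻¹⁵ M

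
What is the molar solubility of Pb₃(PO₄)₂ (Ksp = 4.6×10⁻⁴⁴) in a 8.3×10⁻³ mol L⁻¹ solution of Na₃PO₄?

2.9×10⁻¹⁴ M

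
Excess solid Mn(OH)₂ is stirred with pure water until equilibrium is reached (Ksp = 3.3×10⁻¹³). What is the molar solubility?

4.4×10⁻⁵ M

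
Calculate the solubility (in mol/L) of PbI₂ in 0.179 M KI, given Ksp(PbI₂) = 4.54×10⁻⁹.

1.42×10⁻⁷ M

PbI₂(s) ⇌ Pb²⁺(aq) + 2 I⁻(aq)
With I⁻ already at 0.179 M and s small, take [I⁻] ≈ 0.179 M and [Pb²⁺] = s.
Ksp = [Pb²⁺][I⁻]^2 = s(0.179)^2
s = 4.54×10⁻⁹ / (0.179)^2 = 1.42×10⁻⁷
s = 1.42×10⁻⁷ M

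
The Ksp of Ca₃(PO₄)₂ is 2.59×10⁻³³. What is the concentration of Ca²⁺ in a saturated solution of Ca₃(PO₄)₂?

Ca₃(PO₄)₂(s) ⇌ 3 Ca²⁺(aq) + 2 PO₄³⁻(aq)
If s mol/L of Ca₃(PO₄)₂ dissolves, [Ca²⁺] = 3s and [PO₄³⁻] = 2s.
Ksp = [Ca²⁺]^3[PO₄³⁻]^2 = (3s)^3 · (2s)^2 = 108s^5 = 2.59×10⁻³³
s = 1.19×10⁻⁷ mol/L
[Ca²⁺] = 3s = 3.57×10⁻⁷ mol/L

3.57×10⁻⁷ M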